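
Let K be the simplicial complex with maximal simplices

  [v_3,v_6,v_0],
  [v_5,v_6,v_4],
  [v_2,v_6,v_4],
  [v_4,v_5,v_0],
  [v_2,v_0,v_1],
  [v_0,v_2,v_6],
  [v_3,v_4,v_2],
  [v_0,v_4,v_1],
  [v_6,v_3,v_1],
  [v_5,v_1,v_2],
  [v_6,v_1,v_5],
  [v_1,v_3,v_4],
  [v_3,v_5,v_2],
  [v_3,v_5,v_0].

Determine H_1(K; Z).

Fix the vertex order v_0 < v_1 < v_2 < v_3 < v_4 < v_5 < v_6 and write every simplex with vertices in increasing order. Then dim K = 2 and the simplices of K are:

  0-simplices (7): [v_0], [v_1], [v_2], [v_3], [v_4], [v_5], [v_6]
  1-simplices (21): (21 of them)
  2-simplices (14): (14 of them)

so the chain groups are C_0 ≅ Z^7, C_1 ≅ Z^21, C_2 ≅ Z^14.

∂_1: C_1 → C_0 is given by ∂[p,q] = [q] − [p].
The resulting 7×21 matrix has rank 6, and its Smith normal form has invariant factors (1,1,1,1,1,1).

Boundary ∂_2: C_2 → C_1 maps a triangle to the signed sum of its edges. For instance
  ∂[v_2,v_3,v_5] = [v_3,v_5] − [v_2,v_5] + [v_2,v_3],
  ∂[v_0,v_1,v_4] = [v_1,v_4] − [v_0,v_4] + [v_0,v_1].
The resulting 21×14 matrix has rank 13, and its Smith normal form has invariant factors (1,1,1,1,1,1,1,1,1,1,1,1,1).

Reading off H_k = ker ∂_k / im ∂_{k+1}:

  H_1: rank ker ∂_1 − rank ∂_2 = (21 − 6) − 13 = 2, and the invariant factors of ∂_2 are all 1, so H_1 = Z^2.

H_1 = Z^2.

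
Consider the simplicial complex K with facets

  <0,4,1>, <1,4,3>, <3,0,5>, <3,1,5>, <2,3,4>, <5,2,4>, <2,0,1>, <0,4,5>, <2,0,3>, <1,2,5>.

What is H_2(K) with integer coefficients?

We work with the vertex ordering 0 < 1 < 2 < 3 < 4 < 5. The simplices of K, each written with vertices in increasing order, are:

  0-simplices (6): [0], [1], [2], [3], [4], [5]
  1-simplices (15): [0,1], [0,2], [0,3], [0,4], [0,5], [1,2], [1,3], [1,4], [1,5], [2,3], [2,4], [2,5], [3,4], [3,5], [4,5]
  2-simplices (10): [0,1,2], [0,1,4], [0,2,3], [0,3,5], [0,4,5], [1,2,5], [1,3,4], [1,3,5], [2,3,4], [2,4,5]

Hence C_0 ≅ Z^6, C_1 ≅ Z^15, C_2 ≅ Z^10.

Boundary ∂_1: C_1 → C_0 maps an edge to its endpoints' difference, ∂[p,q] = q − p. For instance
  ∂[0,1] = [1] − [0].
The resulting 6×15 matrix has rank 5, and its Smith normal form has invariant factors (1,1,1,1,1).

The boundary map ∂_2: C_2 → C_1 sends each 2-simplex [p,q,r] to [q,r] − [p,r] + [p,q]. For instance
  ∂[0,4,5] = [4,5] − [0,5] + [0,4],
  ∂[1,3,5] = [3,5] − [1,5] + [1,3].
The resulting 15×10 matrix has rank 10, and its Smith normal form has invariant factors (1,1,1,1,1,1,1,1,1,2).

Now H_k = ker ∂_k / im ∂_{k+1}, so:

  H_2: rank ker ∂_2 − rank ∂_3 = (10 − 10) − 0 = 0, and there is no ∂_3, so H_2 = 0.

H_2 = 0.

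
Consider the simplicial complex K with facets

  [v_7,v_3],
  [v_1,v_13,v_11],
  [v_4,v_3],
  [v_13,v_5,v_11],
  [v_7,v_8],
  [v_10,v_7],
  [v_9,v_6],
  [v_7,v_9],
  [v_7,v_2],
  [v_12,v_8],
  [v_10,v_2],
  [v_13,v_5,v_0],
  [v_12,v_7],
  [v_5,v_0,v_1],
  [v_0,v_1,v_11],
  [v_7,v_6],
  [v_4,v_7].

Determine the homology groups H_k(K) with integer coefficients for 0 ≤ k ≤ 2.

We work with the vertex ordering v_0 < v_1 < v_2 < v_3 < v_4 < v_5 < v_6 < v_7 < v_8 < v_9 < v_10 < v_11 < v_12 < v_13. The simplices of K, each written with vertices in increasing order, are:

  0-simplices (14): [v_0], [v_1], [v_2], [v_3], [v_4], [v_5], [v_6], [v_7], [v_8], [v_9], [v_10], [v_11], [v_12], [v_13]
  1-simplices (22): (22 of them)
  2-simplices (5): [v_0,v_1,v_5], [v_0,v_1,v_11], [v_0,v_5,v_13], [v_1,v_11,v_13], [v_5,v_11,v_13]

so the chain groups are C_0 ≅ Z^14, C_1 ≅ Z^22, C_2 ≅ Z^5.

∂_1: C_1 → C_0 sends each edge [p,q] (with p < q) to q − p. For instance
  ∂[v_3,v_4] = [v_4] − [v_3].
This gives a 14×22 integer matrix of rank 12; reducing to Smith normal form yields diagonal entries (1,1,1,1,1,1,1,1,1,1,1,1).

∂_2: C_2 → C_1 maps a triangle to the signed sum of its edges. For instance
  ∂[v_5,v_11,v_13] = [v_11,v_13] − [v_5,v_13] + [v_5,v_11],
  ∂[v_0,v_5,v_13] = [v_5,v_13] − [v_0,v_13] + [v_0,v_5].
The resulting 22×5 matrix has rank 5, and its Smith normal form has invariant factors (1,1,1,1,1).

From H_k ≅ ker(∂_k) / im(∂_{k+1}) we obtain:

  H_0: rank C_0 − rank ∂_1 = 14 − 12 = 2, and the invariant factors of ∂_1 are all 1, so H_0 = Z^2.
  H_1: rank ker ∂_1 − rank ∂_2 = (22 − 12) − 5 = 5, and the invariant factors of ∂_2 are all 1, so H_1 = Z^5.
  H_2: rank ker ∂_2 − rank ∂_3 = (5 − 5) − 0 = 0, and there is no ∂_3, so H_2 = 0.

As a check, the Euler characteristic is 14 − 22 + 5 = -3, which agrees with 2 − 5 + 0 = -3.
(K is a triangulation of the disjoint union of a wedge of 4 circles and the Möbius band.)

H_0 ≅ Z^2,  H_1 ≅ Z^5,  H_2 = 0.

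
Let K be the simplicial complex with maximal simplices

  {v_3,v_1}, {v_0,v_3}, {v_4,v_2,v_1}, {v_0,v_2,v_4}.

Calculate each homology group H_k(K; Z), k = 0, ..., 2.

H_0 = Z,  H_1 = Z,  H_2 = 0.

Fix the vertex order v_0 < v_1 < v_2 < v_3 < v_4 and write every simplex with vertices in increasing order. Then dim K = 2 and the simplices of K are:

  0-simplices (5): [v_0], [v_1], [v_2], [v_3], [v_4]
  1-simplices (7): [v_0,v_2], [v_0,v_3], [v_0,v_4], [v_1,v_2], [v_1,v_3], [v_1,v_4], [v_2,v_4]
  2-simplices (2): [v_0,v_2,v_4], [v_1,v_2,v_4]

so the chain groups are C_0 ≅ Z^5, C_1 ≅ Z^7, C_2 ≅ Z^2.

Boundary ∂_1: C_1 → C_0 sends each edge [p,q] (with p < q) to q − p. For instance
  ∂[v_1,v_4] = [v_4] − [v_1].
As a 5×7 matrix over Z this has rank 4, with invariant factors (1,1,1,1).

Boundary ∂_2: C_2 → C_1 acts by ∂[p,q,r] = [q,r] − [p,r] + [p,q]. For instance
  ∂[v_1,v_2,v_4] = [v_2,v_4] − [v_1,v_4] + [v_1,v_2],
  ∂[v_0,v_2,v_4] = [v_2,v_4] − [v_0,v_4] + [v_0,v_2].
The resulting 7×2 matrix has rank 2, and its Smith normal form has invariant factors (1,1).

Reading off H_k = ker ∂_k / im ∂_{k+1}:

  H_0: rank C_0 − rank ∂_1 = 5 − 4 = 1, and the invariant factors of ∂_1 are all 1, so H_0 = Z.
  H_1: rank ker ∂_1 − rank ∂_2 = (7 − 4) − 2 = 1, and the invariant factors of ∂_2 are all 1, so H_1 = Z.
  H_2: rank ker ∂_2 − rank ∂_3 = (2 − 2) − 0 = 0, and there is no ∂_3, so H_2 = 0.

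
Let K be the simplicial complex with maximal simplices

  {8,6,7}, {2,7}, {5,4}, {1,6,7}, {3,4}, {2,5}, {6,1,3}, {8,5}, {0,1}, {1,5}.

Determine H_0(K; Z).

Take the total order 0 < 1 < 2 < 3 < 4 < 5 < 6 < 7 < 8 on the vertex set. Then K (dimension 2) consists of the simplices:

  0-simplices (9): [0], [1], [2], [3], [4], [5], [6], [7], [8]
  1-simplices (14): [0,1], [1,3], [1,5], [1,6], [1,7], [2,5], [2,7], [3,4], [3,6], [4,5], [5,8], [6,7], [6,8], [7,8]
  2-simplices (3): [1,3,6], [1,6,7], [6,7,8]

giving chain groups C_0 ≅ Z^9, C_1 ≅ Z^14, C_2 ≅ Z^3.

∂_1: C_1 → C_0 maps an edge to its endpoints' difference, ∂[p,q] = q − p. For instance
  ∂[1,6] = [6] − [1].
The 9×14 boundary matrix has rank 8 and Smith normal form diag(1,1,1,1,1,1,1,1).

∂_2: C_2 → C_1 maps a triangle to the signed sum of its edges. For instance
  ∂[6,7,8] = [7,8] − [6,8] + [6,7],
  ∂[1,6,7] = [6,7] − [1,7] + [1,6].
The resulting 14×3 matrix has rank 3, and its Smith normal form has invariant factors (1,1,1).

From H_k ≅ ker(∂_k) / im(∂_{k+1}) we obtain:

  H_0: rank C_0 − rank ∂_1 = 9 − 8 = 1, and the invariant factors of ∂_1 are all 1, so H_0 ≅ Z.

H_0 ≅ Z.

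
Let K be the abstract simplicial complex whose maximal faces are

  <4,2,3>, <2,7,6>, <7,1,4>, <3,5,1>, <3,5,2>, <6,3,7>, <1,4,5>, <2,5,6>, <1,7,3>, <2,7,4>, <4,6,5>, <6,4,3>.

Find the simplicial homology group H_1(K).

Order the vertices as 1 < 2 < 3 < 4 < 5 < 6 < 7. Listing each simplex with vertices in this order, K has dimension 2 with simplices:

  0-simplices (7): [1], [2], [3], [4], [5], [6], [7]
  1-simplices (18): [1,3], [1,4], [1,5], [1,7], [2,3], [2,4], [2,5], [2,6], [2,7], [3,4], [3,5], [3,6], [3,7], [4,5], [4,6], [4,7], [5,6], [6,7]
  2-simplices (12): [1,3,5], [1,3,7], [1,4,5], [1,4,7], [2,3,4], [2,3,5], [2,4,7], [2,5,6], [2,6,7], [3,4,6], [3,6,7], [4,5,6]

so the chain groups are C_0 ≅ Z^7, C_1 ≅ Z^18, C_2 ≅ Z^12.

Boundary ∂_1: C_1 → C_0 sends each edge [p,q] (with p < q) to q − p. For instance
  ∂[4,5] = [5] − [4].
As a 7×18 matrix over Z this has rank 6, with invariant factors (1,1,1,1,1,1).

The boundary map ∂_2: C_2 → C_1 acts by ∂[p,q,r] = [q,r] − [p,r] + [p,q]. For instance
  ∂[2,5,6] = [5,6] − [2,6] + [2,5],
  ∂[2,3,5] = [3,5] − [2,5] + [2,3].
The resulting 18×12 matrix has rank 12, and its Smith normal form has invariant factors (1,1,1,1,1,1,1,1,1,1,1,2).

From H_k ≅ ker(∂_k) / im(∂_{k+1}) we obtain:

  H_1: rank ker ∂_1 − rank ∂_2 = (18 − 6) − 12 = 0, and ∂_2 has invariant factor 2 > 1, so H_1 = Z/2Z.

H_1 ≅ Z/2Z.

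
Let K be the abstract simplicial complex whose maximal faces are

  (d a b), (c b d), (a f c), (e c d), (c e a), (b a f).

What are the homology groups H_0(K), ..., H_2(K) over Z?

H_0 ≅ Z,  H_1 ≅ Z,  H_2 = 0.

K has 6 vertices, 12 edges, 6 triangles.
rank ∂_0 = 0, rank ∂_1 = 5 ⇒ b_0 = 6 − 0 − 5 = 1; all invariant factors of ∂_1 are 1 so no torsion. So H_0 = Z.
rank ∂_1 = 5, rank ∂_2 = 6 ⇒ b_1 = 12 − 5 − 6 = 1; all invariant factors of ∂_2 are 1 so no torsion. So H_1 = Z.
rank ∂_2 = 6, rank ∂_3 = 0 ⇒ b_2 = 6 − 6 − 0 = 0. So H_2 = 0.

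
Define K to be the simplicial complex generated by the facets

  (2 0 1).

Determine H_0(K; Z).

H_0 = Z.

Fix the vertex order 0 < 1 < 2 and write every simplex with vertices in increasing order. Then dim K = 2 and the simplices of K are:

  0-simplices (3): [0], [1], [2]
  1-simplices (3): [0,1], [0,2], [1,2]
  2-simplices (1): [0,1,2]

so the chain groups are C_0 ≅ Z^3, C_1 ≅ Z^3, C_2 ≅ Z^1.

Boundary ∂_1: C_1 → C_0 is given by ∂[p,q] = [q] − [p]. For instance
  ∂[0,2] = [2] − [0].
This gives a 3×3 integer matrix of rank 2; reducing to Smith normal form yields diagonal entries (1,1).

∂_2: C_2 → C_1 maps a triangle to the signed sum of its edges. For instance
  ∂[0,1,2] = [1,2] − [0,2] + [0,1].
The resulting 3×1 matrix has rank 1, and its Smith normal form has invariant factors (1).

Now H_k = ker ∂_k / im ∂_{k+1}, so:

  H_0: rank C_0 − rank ∂_1 = 3 − 2 = 1, and the invariant factors of ∂_1 are all 1, so H_0 = Z.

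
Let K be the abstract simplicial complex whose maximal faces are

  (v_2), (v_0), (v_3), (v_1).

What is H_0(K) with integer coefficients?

We work with the vertex ordering v_0 < v_1 < v_2 < v_3. The simplices of K, each written with vertices in increasing order, are:

  0-simplices (4): [v_0], [v_1], [v_2], [v_3]

giving chain groups C_0 ≅ Z^4.

Now H_k = ker ∂_k / im ∂_{k+1}, so:

  H_0: rank C_0 − rank ∂_1 = 4 − 0 = 4, and there is no ∂_1, so H_0 = Z^4.

H_0 ≅ Z^4.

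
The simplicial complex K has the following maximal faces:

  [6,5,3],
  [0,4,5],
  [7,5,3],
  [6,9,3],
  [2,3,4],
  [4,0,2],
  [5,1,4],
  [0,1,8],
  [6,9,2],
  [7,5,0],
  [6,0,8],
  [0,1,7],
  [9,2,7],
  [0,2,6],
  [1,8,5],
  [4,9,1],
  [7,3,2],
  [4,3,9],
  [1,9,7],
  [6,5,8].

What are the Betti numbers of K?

Take the total order 0 < 1 < 2 < 3 < 4 < 5 < 6 < 7 < 8 < 9 on the vertex set. Then K (dimension 2) consists of the simplices:

  0-simplices (10): [0], [1], [2], [3], [4], [5], [6], [7], [8], [9]
  1-simplices (30): (30 of them)
  2-simplices (20): (20 of them)

so the chain groups are C_0 ≅ Z^10, C_1 ≅ Z^30, C_2 ≅ Z^20.

Boundary ∂_1: C_1 → C_0 sends each edge [p,q] (with p < q) to q − p.
This gives a 10×30 integer matrix of rank 9; reducing to Smith normal form yields diagonal entries (1,1,1,1,1,1,1,1,1).

∂_2: C_2 → C_1 maps a triangle to the signed sum of its edges. For instance
  ∂[1,7,9] = [7,9] − [1,9] + [1,7],
  ∂[3,5,6] = [5,6] − [3,6] + [3,5].
The resulting 30×20 matrix has rank 20, and its Smith normal form has invariant factors (1,1,1,1,1,1,1,1,1,1,1,1,1,1,1,1,1,1,1,2).

Computing H_k = (kernel of ∂_k) / (image of ∂_{k+1}):

  H_0: rank C_0 − rank ∂_1 = 10 − 9 = 1, and the invariant factors of ∂_1 are all 1, so H_0 ≅ Z.
  H_1: rank ker ∂_1 − rank ∂_2 = (30 − 9) − 20 = 1, and ∂_2 has invariant factor 2 > 1, so H_1 ≅ Z ⊕ Z/2Z.
  H_2: rank ker ∂_2 − rank ∂_3 = (20 − 20) − 0 = 0, and there is no ∂_3, so H_2 ≅ 0.

As a check, the Euler characteristic is 10 − 30 + 20 = 0, which agrees with 1 − 1 + 0 = 0.

Hence the Betti numbers are b_0 = 1, b_1 = 1, b_2 = 0.

b_0 = 1, b_1 = 1, b_2 = 0.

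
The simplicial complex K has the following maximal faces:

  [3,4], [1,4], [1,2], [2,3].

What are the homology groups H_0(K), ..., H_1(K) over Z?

H_0 ≅ Z,  H_1 ≅ Z.

K has 4 vertices, 4 edges.
rank ∂_0 = 0, rank ∂_1 = 3 ⇒ b_0 = 4 − 0 − 3 = 1; all invariant factors of ∂_1 are 1 so no torsion. So H_0 ≅ Z.
rank ∂_1 = 3, rank ∂_2 = 0 ⇒ b_1 = 4 − 3 − 0 = 1. So H_1 ≅ Z.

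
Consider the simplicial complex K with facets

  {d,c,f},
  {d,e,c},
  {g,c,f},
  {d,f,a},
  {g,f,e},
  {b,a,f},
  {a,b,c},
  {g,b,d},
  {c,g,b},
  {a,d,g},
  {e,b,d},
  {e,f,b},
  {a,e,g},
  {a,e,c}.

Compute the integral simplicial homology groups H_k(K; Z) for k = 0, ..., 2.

We work with the vertex ordering a < b < c < d < e < f < g. The simplices of K, each written with vertices in increasing order, are:

  0-simplices (7): a, b, c, d, e, f, g
  1-simplices (21): ab, ac, ad, ae, af, ag, bc, bd, be, bf, bg, cd, ce, cf, cg, de, df, dg, ef, eg, fg
  2-simplices (14): abc, abf, ace, adf, adg, aeg, bcg, bde, bdg, bef, cde, cdf, cfg, efg

giving chain groups C_0 ≅ Z^7, C_1 ≅ Z^21, C_2 ≅ Z^14.

The boundary map ∂_1: C_1 → C_0 sends each edge [p,q] (with p < q) to q − p. For instance
  ∂bc = c − b.
The 7×21 boundary matrix has rank 6 and Smith normal form diag(1,1,1,1,1,1).

∂_2: C_2 → C_1 maps a triangle to the signed sum of its edges. For instance
  ∂bef = ef − bf + be,
  ∂adf = df − af + ad.
The 21×14 boundary matrix has rank 13 and Smith normal form diag(1,1,1,1,1,1,1,1,1,1,1,1,1).

Computing H_k = (kernel of ∂_k) / (image of ∂_{k+1}):

  H_0: rank C_0 − rank ∂_1 = 7 − 6 = 1, and the invariant factors of ∂_1 are all 1, so H_0 ≅ Z.
  H_1: rank ker ∂_1 − rank ∂_2 = (21 − 6) − 13 = 2, and the invariant factors of ∂_2 are all 1, so H_1 ≅ Z^2.
  H_2: rank ker ∂_2 − rank ∂_3 = (14 − 13) − 0 = 1, and there is no ∂_3, so H_2 ≅ Z.

As a check, the Euler characteristic is 7 − 21 + 14 = 0, which agrees with 1 − 2 + 1 = 0.
(K is a triangulation of the torus T^2.)

H_0 ≅ Z,  H_1 ≅ Z^2,  H_2 ≅ Z.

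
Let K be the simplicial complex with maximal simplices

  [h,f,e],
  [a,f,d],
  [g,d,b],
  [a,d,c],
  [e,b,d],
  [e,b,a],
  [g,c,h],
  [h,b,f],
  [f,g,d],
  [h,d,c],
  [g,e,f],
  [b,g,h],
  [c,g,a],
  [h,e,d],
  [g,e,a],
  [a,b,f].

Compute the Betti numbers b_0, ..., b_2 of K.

Order the vertices as a < b < c < d < e < f < g < h. Listing each simplex with vertices in this order, K has dimension 2 with simplices:

  0-simplices (8): a, b, c, d, e, f, g, h
  1-simplices (24): ab, ac, ad, ae, af, ag, bd, be, bf, bg, bh, cd, cg, ch, de, df, dg, dh, ef, eg, eh, fg, fh, gh
  2-simplices (16): abe, abf, acd, acg, adf, aeg, bde, bdg, bfh, bgh, cdh, cgh, deh, dfg, efg, efh

Hence C_0 ≅ Z^8, C_1 ≅ Z^24, C_2 ≅ Z^16.

∂_1: C_1 → C_0 maps an edge to its endpoints' difference, ∂[p,q] = q − p.
The resulting 8×24 matrix has rank 7, and its Smith normal form has invariant factors (1,1,1,1,1,1,1).

Boundary ∂_2: C_2 → C_1 acts by ∂[p,q,r] = [q,r] − [p,r] + [p,q]. For instance
  ∂cdh = dh − ch + cd,
  ∂deh = eh − dh + de.
The 24×16 boundary matrix has rank 15 and Smith normal form diag(1,1,1,1,1,1,1,1,1,1,1,1,1,1,1).

Reading off H_k = ker ∂_k / im ∂_{k+1}:

  H_0: rank C_0 − rank ∂_1 = 8 − 7 = 1, and the invariant factors of ∂_1 are all 1, so H_0 = Z.
  H_1: rank ker ∂_1 − rank ∂_2 = (24 − 7) − 15 = 2, and the invariant factors of ∂_2 are all 1, so H_1 = Z^2.
  H_2: rank ker ∂_2 − rank ∂_3 = (16 − 15) − 0 = 1, and there is no ∂_3, so H_2 = Z.

As a check, the Euler characteristic is 8 − 24 + 16 = 0, which agrees with 1 − 2 + 1 = 0.
(K is a triangulation of the torus T^2.)

Hence the Betti numbers are b_0 = 1, b_1 = 2, b_2 = 1.

b_0 = 1, b_1 = 2, b_2 = 1.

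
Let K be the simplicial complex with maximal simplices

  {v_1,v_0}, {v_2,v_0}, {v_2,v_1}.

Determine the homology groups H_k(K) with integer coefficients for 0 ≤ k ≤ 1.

We work with the vertex ordering v_0 < v_1 < v_2. The simplices of K, each written with vertices in increasing order, are:

  0-simplices (3): [v_0], [v_1], [v_2]
  1-simplices (3): [v_0,v_1], [v_0,v_2], [v_1,v_2]

giving chain groups C_0 ≅ Z^3, C_1 ≅ Z^3.

Boundary ∂_1: C_1 → C_0 maps an edge to its endpoints' difference, ∂[p,q] = q − p. For instance
  ∂[v_0,v_1] = [v_1] − [v_0].
This gives a 3×3 integer matrix of rank 2; reducing to Smith normal form yields diagonal entries (1,1).

Reading off H_k = ker ∂_k / im ∂_{k+1}:

  H_0: rank C_0 − rank ∂_1 = 3 − 2 = 1, and the invariant factors of ∂_1 are all 1, so H_0 = Z.
  H_1: rank ker ∂_1 − rank ∂_2 = (3 − 2) − 0 = 1, and there is no ∂_2, so H_1 = Z.

(K is a triangulation of the circle S^1.)

H_0 ≅ Z,  H_1 ≅ Z.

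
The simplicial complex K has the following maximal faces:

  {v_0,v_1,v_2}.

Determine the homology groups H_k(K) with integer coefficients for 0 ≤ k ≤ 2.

H_0 = Z,  H_1 = 0,  H_2 = 0.

We work with the vertex ordering v_0 < v_1 < v_2. The simplices of K, each written with vertices in increasing order, are:

  0-simplices (3): [v_0], [v_1], [v_2]
  1-simplices (3): [v_0,v_1], [v_0,v_2], [v_1,v_2]
  2-simplices (1): [v_0,v_1,v_2]

Hence C_0 ≅ Z^3, C_1 ≅ Z^3, C_2 ≅ Z^1.

Boundary ∂_1: C_1 → C_0 maps an edge to its endpoints' difference, ∂[p,q] = q − p.
This gives a 3×3 integer matrix of rank 2; reducing to Smith normal form yields diagonal entries (1,1).

Boundary ∂_2: C_2 → C_1 maps a triangle to the signed sum of its edges. For instance
  ∂[v_0,v_1,v_2] = [v_1,v_2] − [v_0,v_2] + [v_0,v_1].
The 3×1 boundary matrix has rank 1 and Smith normal form diag(1).

Now H_k = ker ∂_k / im ∂_{k+1}, so:

  H_0: rank C_0 − rank ∂_1 = 3 − 2 = 1, and the invariant factors of ∂_1 are all 1, so H_0 = Z.
  H_1: rank ker ∂_1 − rank ∂_2 = (3 − 2) − 1 = 0, and the invariant factors of ∂_2 are all 1, so H_1 = 0.
  H_2: rank ker ∂_2 − rank ∂_3 = (1 − 1) − 0 = 0, and there is no ∂_3, so H_2 = 0.

As a check, the Euler characteristic is 3 − 3 + 1 = 1, which agrees with 1 − 0 + 0 = 1.
(K is a triangulation of the 2-simplex.)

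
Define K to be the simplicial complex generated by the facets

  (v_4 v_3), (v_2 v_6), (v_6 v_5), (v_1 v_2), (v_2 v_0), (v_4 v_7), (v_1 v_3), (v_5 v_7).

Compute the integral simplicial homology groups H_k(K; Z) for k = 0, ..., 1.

Take the total order v_0 < v_1 < v_2 < v_3 < v_4 < v_5 < v_6 < v_7 on the vertex set. Then K (dimension 1) consists of the simplices:

  0-simplices (8): [v_0], [v_1], [v_2], [v_3], [v_4], [v_5], [v_6], [v_7]
  1-simplices (8): [v_0,v_2], [v_1,v_2], [v_1,v_3], [v_2,v_6], [v_3,v_4], [v_4,v_7], [v_5,v_6], [v_5,v_7]

Hence C_0 ≅ Z^8, C_1 ≅ Z^8.

The boundary map ∂_1: C_1 → C_0 is given by ∂[p,q] = [q] − [p].
The resulting 8×8 matrix has rank 7, and its Smith normal form has invariant factors (1,1,1,1,1,1,1).

Now H_k = ker ∂_k / im ∂_{k+1}, so:

  H_0: rank C_0 − rank ∂_1 = 8 − 7 = 1, and the invariant factors of ∂_1 are all 1, so H_0 ≅ Z.
  H_1: rank ker ∂_1 − rank ∂_2 = (8 − 7) − 0 = 1, and there is no ∂_2, so H_1 ≅ Z.

H_0 ≅ Z,  H_1 ≅ Z.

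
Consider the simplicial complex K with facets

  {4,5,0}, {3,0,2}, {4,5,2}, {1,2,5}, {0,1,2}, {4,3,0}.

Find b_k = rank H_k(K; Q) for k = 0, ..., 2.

Order the vertices as 0 < 1 < 2 < 3 < 4 < 5. Listing each simplex with vertices in this order, K has dimension 2 with simplices:

  0-simplices (6): [0], [1], [2], [3], [4], [5]
  1-simplices (12): [0,1], [0,2], [0,3], [0,4], [0,5], [1,2], [1,5], [2,3], [2,4], [2,5], [3,4], [4,5]
  2-simplices (6): [0,1,2], [0,2,3], [0,3,4], [0,4,5], [1,2,5], [2,4,5]

Hence C_0 ≅ Z^6, C_1 ≅ Z^12, C_2 ≅ Z^6.

∂_1: C_1 → C_0 maps an edge to its endpoints' difference, ∂[p,q] = q − p.
The resulting 6×12 matrix has rank 5, and its Smith normal form has invariant factors (1,1,1,1,1).

∂_2: C_2 → C_1 maps a triangle to the signed sum of its edges. For instance
  ∂[2,4,5] = [4,5] − [2,5] + [2,4],
  ∂[0,1,2] = [1,2] − [0,2] + [0,1].
The resulting 12×6 matrix has rank 6, and its Smith normal form has invariant factors (1,1,1,1,1,1).

Reading off H_k = ker ∂_k / im ∂_{k+1}:

  H_0: rank C_0 − rank ∂_1 = 6 − 5 = 1, and the invariant factors of ∂_1 are all 1, so H_0 = Z.
  H_1: rank ker ∂_1 − rank ∂_2 = (12 − 5) − 6 = 1, and the invariant factors of ∂_2 are all 1, so H_1 = Z.
  H_2: rank ker ∂_2 − rank ∂_3 = (6 − 6) − 0 = 0, and there is no ∂_3, so H_2 = 0.

Hence the Betti numbers are b_0 = 1, b_1 = 1, b_2 = 0.

b_0 = 1, b_1 = 1, b_2 = 0.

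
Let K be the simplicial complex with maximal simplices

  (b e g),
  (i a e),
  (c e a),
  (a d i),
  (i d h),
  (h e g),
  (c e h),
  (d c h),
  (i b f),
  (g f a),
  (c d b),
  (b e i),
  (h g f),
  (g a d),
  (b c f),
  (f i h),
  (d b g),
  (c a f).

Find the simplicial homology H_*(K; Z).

H_0 = Z,  H_1 = Z^2,  H_2 = Z.

K has 9 vertices, 27 edges, 18 triangles.
rank ∂_0 = 0, rank ∂_1 = 8 ⇒ b_0 = 9 − 0 − 8 = 1; all invariant factors of ∂_1 are 1 so no torsion. So H_0 ≅ Z.
rank ∂_1 = 8, rank ∂_2 = 17 ⇒ b_1 = 27 − 8 − 17 = 2; all invariant factors of ∂_2 are 1 so no torsion. So H_1 ≅ Z^2.
rank ∂_2 = 17, rank ∂_3 = 0 ⇒ b_2 = 18 − 17 − 0 = 1. So H_2 ≅ Z.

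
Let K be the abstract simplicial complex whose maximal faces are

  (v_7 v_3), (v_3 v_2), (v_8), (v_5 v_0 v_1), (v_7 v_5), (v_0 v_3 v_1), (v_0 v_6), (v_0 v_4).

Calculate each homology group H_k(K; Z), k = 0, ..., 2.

H_0 = Z^2,  H_1 = Z,  H_2 = 0.

Fix the vertex order v_0 < v_1 < v_2 < v_3 < v_4 < v_5 < v_6 < v_7 < v_8 and write every simplex with vertices in increasing order. Then dim K = 2 and the simplices of K are:

  0-simplices (9): [v_0], [v_1], [v_2], [v_3], [v_4], [v_5], [v_6], [v_7], [v_8]
  1-simplices (10): [v_0,v_1], [v_0,v_3], [v_0,v_4], [v_0,v_5], [v_0,v_6], [v_1,v_3], [v_1,v_5], [v_2,v_3], [v_3,v_7], [v_5,v_7]
  2-simplices (2): [v_0,v_1,v_3], [v_0,v_1,v_5]

giving chain groups C_0 ≅ Z^9, C_1 ≅ Z^10, C_2 ≅ Z^2.

∂_1: C_1 → C_0 maps an edge to its endpoints' difference, ∂[p,q] = q − p.
As a 9×10 matrix over Z this has rank 7, with invariant factors (1,1,1,1,1,1,1).

Boundary ∂_2: C_2 → C_1 maps a triangle to the signed sum of its edges. For instance
  ∂[v_0,v_1,v_3] = [v_1,v_3] − [v_0,v_3] + [v_0,v_1],
  ∂[v_0,v_1,v_5] = [v_1,v_5] − [v_0,v_5] + [v_0,v_1].
The resulting 10×2 matrix has rank 2, and its Smith normal form has invariant factors (1,1).

Computing H_k = (kernel of ∂_k) / (image of ∂_{k+1}):

  H_0: rank C_0 − rank ∂_1 = 9 − 7 = 2, and the invariant factors of ∂_1 are all 1, so H_0 ≅ Z^2.
  H_1: rank ker ∂_1 − rank ∂_2 = (10 − 7) − 2 = 1, and the invariant factors of ∂_2 are all 1, so H_1 ≅ Z.
  H_2: rank ker ∂_2 − rank ∂_3 = (2 − 2) − 0 = 0, and there is no ∂_3, so H_2 ≅ 0.

As a check, the Euler characteristic is 9 − 10 + 2 = 1, which agrees with 2 − 1 + 0 = 1.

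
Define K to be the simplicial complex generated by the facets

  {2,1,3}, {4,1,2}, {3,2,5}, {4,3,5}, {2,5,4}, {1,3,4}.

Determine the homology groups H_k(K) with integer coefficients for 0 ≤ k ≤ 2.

H_0 = Z,  H_1 = 0,  H_2 = Z.

Take the total order 1 < 2 < 3 < 4 < 5 on the vertex set. Then K (dimension 2) consists of the simplices:

  0-simplices (5): [1], [2], [3], [4], [5]
  1-simplices (9): [1,2], [1,3], [1,4], [2,3], [2,4], [2,5], [3,4], [3,5], [4,5]
  2-simplices (6): [1,2,3], [1,2,4], [1,3,4], [2,3,5], [2,4,5], [3,4,5]

Hence C_0 ≅ Z^5, C_1 ≅ Z^9, C_2 ≅ Z^6.

Boundary ∂_1: C_1 → C_0 is given by ∂[p,q] = [q] − [p]. For instance
  ∂[2,5] = [5] − [2].
The resulting 5×9 matrix has rank 4, and its Smith normal form has invariant factors (1,1,1,1).

∂_2: C_2 → C_1 acts by ∂[p,q,r] = [q,r] − [p,r] + [p,q]. For instance
  ∂[2,3,5] = [3,5] − [2,5] + [2,3],
  ∂[1,3,4] = [3,4] − [1,4] + [1,3].
The 9×6 boundary matrix has rank 5 and Smith normal form diag(1,1,1,1,1).

Reading off H_k = ker ∂_k / im ∂_{k+1}:

  H_0: rank C_0 − rank ∂_1 = 5 − 4 = 1, and the invariant factors of ∂_1 are all 1, so H_0 = Z.
  H_1: rank ker ∂_1 − rank ∂_2 = (9 − 4) − 5 = 0, and the invariant factors of ∂_2 are all 1, so H_1 = 0.
  H_2: rank ker ∂_2 − rank ∂_3 = (6 − 5) − 0 = 1, and there is no ∂_3, so H_2 = Z.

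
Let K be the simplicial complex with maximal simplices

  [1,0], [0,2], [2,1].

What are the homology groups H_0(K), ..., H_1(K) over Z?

Fix the vertex order 0 < 1 < 2 and write every simplex with vertices in increasing order. Then dim K = 1 and the simplices of K are:

  0-simplices (3): [0], [1], [2]
  1-simplices (3): [0,1], [0,2], [1,2]

Hence C_0 ≅ Z^3, C_1 ≅ Z^3.

∂_1: C_1 → C_0 maps an edge to its endpoints' difference, ∂[p,q] = q − p. For instance
  ∂[0,1] = [1] − [0].
This gives a 3×3 integer matrix of rank 2; reducing to Smith normal form yields diagonal entries (1,1).

Now H_k = ker ∂_k / im ∂_{k+1}, so:

  H_0: rank C_0 − rank ∂_1 = 3 − 2 = 1, and the invariant factors of ∂_1 are all 1, so H_0 ≅ Z.
  H_1: rank ker ∂_1 − rank ∂_2 = (3 − 2) − 0 = 1, and there is no ∂_2, so H_1 ≅ Z.

H_0 = Z,  H_1 = Z.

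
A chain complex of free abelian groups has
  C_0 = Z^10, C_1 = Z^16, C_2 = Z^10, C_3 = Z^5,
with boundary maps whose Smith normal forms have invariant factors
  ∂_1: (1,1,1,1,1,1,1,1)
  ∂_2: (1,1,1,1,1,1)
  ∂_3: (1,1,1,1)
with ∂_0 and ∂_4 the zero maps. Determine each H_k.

H_0: b_0 = 10 − 0 − 8 = 2; torsion from ∂_1 factors > 1: none. So H_0 ≅ Z^2.
H_1: b_1 = 16 − 8 − 6 = 2; torsion from ∂_2 factors > 1: none. So H_1 ≅ Z^2.
H_2: b_2 = 10 − 6 − 4 = 0; torsion from ∂_3 factors > 1: none. So H_2 ≅ 0.
H_3: b_3 = 5 − 4 − 0 = 1; torsion from ∂_4 factors > 1: none. So H_3 ≅ Z.

H_0 ≅ Z^2,  H_1 ≅ Z^2,  H_2 = 0,  H_3 ≅ Z.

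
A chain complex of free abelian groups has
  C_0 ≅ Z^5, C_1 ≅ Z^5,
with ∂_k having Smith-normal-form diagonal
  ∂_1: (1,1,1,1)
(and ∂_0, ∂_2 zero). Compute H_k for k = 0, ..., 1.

H_0: b_0 = 5 − 0 − 4 = 1; torsion from ∂_1 factors > 1: none. So H_0 = Z.
H_1: b_1 = 5 − 4 − 0 = 1; torsion from ∂_2 factors > 1: none. So H_1 = Z.

H_0 = Z,  H_1 = Z.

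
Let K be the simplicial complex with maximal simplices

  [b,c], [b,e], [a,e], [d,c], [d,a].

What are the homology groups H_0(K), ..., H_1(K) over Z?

H_0 ≅ Z,  H_1 ≅ Z.

Fix the vertex order a < b < c < d < e and write every simplex with vertices in increasing order. Then dim K = 1 and the simplices of K are:

  0-simplices (5): a, b, c, d, e
  1-simplices (5): ad, ae, bc, be, cd

so the chain groups are C_0 ≅ Z^5, C_1 ≅ Z^5.

The boundary map ∂_1: C_1 → C_0 sends each edge [p,q] (with p < q) to q − p.
This gives a 5×5 integer matrix of rank 4; reducing to Smith normal form yields diagonal entries (1,1,1,1).

Now H_k = ker ∂_k / im ∂_{k+1}, so:

  H_0: rank C_0 − rank ∂_1 = 5 − 4 = 1, and the invariant factors of ∂_1 are all 1, so H_0 ≅ Z.
  H_1: rank ker ∂_1 − rank ∂_2 = (5 − 4) − 0 = 1, and there is no ∂_2, so H_1 ≅ Z.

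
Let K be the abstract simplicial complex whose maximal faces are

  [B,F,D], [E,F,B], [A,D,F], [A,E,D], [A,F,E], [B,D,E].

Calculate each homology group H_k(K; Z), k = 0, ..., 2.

H_0 ≅ Z,  H_1 = 0,  H_2 ≅ Z.

K has 5 vertices, 9 edges, 6 triangles.
rank ∂_0 = 0, rank ∂_1 = 4 ⇒ b_0 = 5 − 0 − 4 = 1; all invariant factors of ∂_1 are 1 so no torsion. So H_0 = Z.
rank ∂_1 = 4, rank ∂_2 = 5 ⇒ b_1 = 9 − 4 − 5 = 0; all invariant factors of ∂_2 are 1 so no torsion. So H_1 = 0.
rank ∂_2 = 5, rank ∂_3 = 0 ⇒ b_2 = 6 − 5 − 0 = 1. So H_2 = Z.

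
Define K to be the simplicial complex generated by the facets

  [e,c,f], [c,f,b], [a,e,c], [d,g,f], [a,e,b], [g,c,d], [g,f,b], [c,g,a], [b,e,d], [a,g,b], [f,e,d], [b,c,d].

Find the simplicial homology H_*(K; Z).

K has 7 vertices, 18 edges, 12 triangles.
rank ∂_0 = 0, rank ∂_1 = 6 ⇒ b_0 = 7 − 0 − 6 = 1; all invariant factors of ∂_1 are 1 so no torsion. So H_0 = Z.
rank ∂_1 = 6, rank ∂_2 = 12 ⇒ b_1 = 18 − 6 − 12 = 0; ∂_2 has invariant factor(s) [2] giving torsion. So H_1 = Z/2.
rank ∂_2 = 12, rank ∂_3 = 0 ⇒ b_2 = 12 − 12 − 0 = 0. So H_2 = 0.

H_0 ≅ Z,  H_1 ≅ Z/2,  H_2 = 0.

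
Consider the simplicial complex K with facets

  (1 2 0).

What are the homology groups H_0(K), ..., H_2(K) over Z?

We work with the vertex ordering 0 < 1 < 2. The simplices of K, each written with vertices in increasing order, are:

  0-simplices (3): [0], [1], [2]
  1-simplices (3): [0,1], [0,2], [1,2]
  2-simplices (1): [0,1,2]

giving chain groups C_0 ≅ Z^3, C_1 ≅ Z^3, C_2 ≅ Z^1.

∂_1: C_1 → C_0 sends each edge [p,q] (with p < q) to q − p. For instance
  ∂[0,2] = [2] − [0].
The resulting 3×3 matrix has rank 2, and its Smith normal form has invariant factors (1,1).

The boundary map ∂_2: C_2 → C_1 acts by ∂[p,q,r] = [q,r] − [p,r] + [p,q]. For instance
  ∂[0,1,2] = [1,2] − [0,2] + [0,1].
The 3×1 boundary matrix has rank 1 and Smith normal form diag(1).

From H_k ≅ ker(∂_k) / im(∂_{k+1}) we obtain:

  H_0: rank C_0 − rank ∂_1 = 3 − 2 = 1, and the invariant factors of ∂_1 are all 1, so H_0 ≅ Z.
  H_1: rank ker ∂_1 − rank ∂_2 = (3 − 2) − 1 = 0, and the invariant factors of ∂_2 are all 1, so H_1 ≅ 0.
  H_2: rank ker ∂_2 − rank ∂_3 = (1 − 1) − 0 = 0, and there is no ∂_3, so H_2 ≅ 0.

(K is a triangulation of the 2-simplex.)

H_0 ≅ Z,  H_1 = 0,  H_2 = 0.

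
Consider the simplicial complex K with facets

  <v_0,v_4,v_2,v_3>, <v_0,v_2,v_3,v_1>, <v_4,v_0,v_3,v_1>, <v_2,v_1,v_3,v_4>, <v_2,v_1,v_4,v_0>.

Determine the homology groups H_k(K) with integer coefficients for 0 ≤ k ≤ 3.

We work with the vertex ordering v_0 < v_1 < v_2 < v_3 < v_4. The simplices of K, each written with vertices in increasing order, are:

  0-simplices (5): [v_0], [v_1], [v_2], [v_3], [v_4]
  1-simplices (10): [v_0,v_1], [v_0,v_2], [v_0,v_3], [v_0,v_4], [v_1,v_2], [v_1,v_3], [v_1,v_4], [v_2,v_3], [v_2,v_4], [v_3,v_4]
  2-simplices (10): [v_0,v_1,v_2], [v_0,v_1,v_3], [v_0,v_1,v_4], [v_0,v_2,v_3], [v_0,v_2,v_4], [v_0,v_3,v_4], [v_1,v_2,v_3], [v_1,v_2,v_4], [v_1,v_3,v_4], [v_2,v_3,v_4]
  3-simplices (5): [v_0,v_1,v_2,v_3], [v_0,v_1,v_2,v_4], [v_0,v_1,v_3,v_4], [v_0,v_2,v_3,v_4], [v_1,v_2,v_3,v_4]

so the chain groups are C_0 ≅ Z^5, C_1 ≅ Z^10, C_2 ≅ Z^10, C_3 ≅ Z^5.

∂_1: C_1 → C_0 is given by ∂[p,q] = [q] − [p].
The resulting 5×10 matrix has rank 4, and its Smith normal form has invariant factors (1,1,1,1).

The boundary map ∂_2: C_2 → C_1 acts by ∂[p,q,r] = [q,r] − [p,r] + [p,q]. For instance
  ∂[v_1,v_2,v_4] = [v_2,v_4] − [v_1,v_4] + [v_1,v_2],
  ∂[v_1,v_3,v_4] = [v_3,v_4] − [v_1,v_4] + [v_1,v_3].
The 10×10 boundary matrix has rank 6 and Smith normal form diag(1,1,1,1,1,1).

The boundary map ∂_3: C_3 → C_2 sends each 3-simplex σ to the alternating sum Σ_i (−1)^i (σ with its i-th vertex removed). For instance
  ∂[v_0,v_1,v_2,v_3] = [v_1,v_2,v_3] − [v_0,v_2,v_3] + [v_0,v_1,v_3] − [v_0,v_1,v_2],
  ∂[v_0,v_2,v_3,v_4] = [v_2,v_3,v_4] − [v_0,v_3,v_4] + [v_0,v_2,v_4] − [v_0,v_2,v_3].
This gives a 10×5 integer matrix of rank 4; reducing to Smith normal form yields diagonal entries (1,1,1,1).

Computing H_k = (kernel of ∂_k) / (image of ∂_{k+1}):

  H_0: rank C_0 − rank ∂_1 = 5 − 4 = 1, and the invariant factors of ∂_1 are all 1, so H_0 ≅ Z.
  H_1: rank ker ∂_1 − rank ∂_2 = (10 − 4) − 6 = 0, and the invariant factors of ∂_2 are all 1, so H_1 ≅ 0.
  H_2: rank ker ∂_2 − rank ∂_3 = (10 − 6) − 4 = 0, and the invariant factors of ∂_3 are all 1, so H_2 ≅ 0.
  H_3: rank ker ∂_3 − rank ∂_4 = (5 − 4) − 0 = 1, and there is no ∂_4, so H_3 ≅ Z.

H_0 = Z,  H_1 = 0,  H_2 = 0,  H_3 = Z.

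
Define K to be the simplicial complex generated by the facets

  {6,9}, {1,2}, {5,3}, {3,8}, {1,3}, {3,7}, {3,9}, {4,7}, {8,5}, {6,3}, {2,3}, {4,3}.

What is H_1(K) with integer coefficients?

H_1 ≅ Z^4.

Take the total order 1 < 2 < 3 < 4 < 5 < 6 < 7 < 8 < 9 on the vertex set. Then K (dimension 1) consists of the simplices:

  0-simplices (9): [1], [2], [3], [4], [5], [6], [7], [8], [9]
  1-simplices (12): [1,2], [1,3], [2,3], [3,4], [3,5], [3,6], [3,7], [3,8], [3,9], [4,7], [5,8], [6,9]

Hence C_0 ≅ Z^9, C_1 ≅ Z^12.

Boundary ∂_1: C_1 → C_0 is given by ∂[p,q] = [q] − [p]. For instance
  ∂[3,9] = [9] − [3].
The resulting 9×12 matrix has rank 8, and its Smith normal form has invariant factors (1,1,1,1,1,1,1,1).

Now H_k = ker ∂_k / im ∂_{k+1}, so:

  H_1: rank ker ∂_1 − rank ∂_2 = (12 − 8) − 0 = 4, and there is no ∂_2, so H_1 ≅ Z^4.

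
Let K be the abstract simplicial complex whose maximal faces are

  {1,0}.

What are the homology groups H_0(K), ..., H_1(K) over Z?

H_0 ≅ Z,  H_1 = 0.

Fix the vertex order 0 < 1 and write every simplex with vertices in increasing order. Then dim K = 1 and the simplices of K are:

  0-simplices (2): [0], [1]
  1-simplices (1): [0,1]

Hence C_0 ≅ Z^2, C_1 ≅ Z^1.

Boundary ∂_1: C_1 → C_0 sends each edge [p,q] (with p < q) to q − p.
This gives a 2×1 integer matrix of rank 1; reducing to Smith normal form yields diagonal entries (1).

Now H_k = ker ∂_k / im ∂_{k+1}, so:

  H_0: rank C_0 − rank ∂_1 = 2 − 1 = 1, and the invariant factors of ∂_1 are all 1, so H_0 = Z.
  H_1: rank ker ∂_1 − rank ∂_2 = (1 − 1) − 0 = 0, and there is no ∂_2, so H_1 = 0.

As a check, the Euler characteristic is 2 − 1 = 1, which agrees with 1 − 0 = 1.
(K is a triangulation of the 1-simplex.)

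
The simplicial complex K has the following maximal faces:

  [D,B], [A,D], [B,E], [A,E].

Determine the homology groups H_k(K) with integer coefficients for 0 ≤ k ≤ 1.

H_0 ≅ Z,  H_1 ≅ Z.

K has 4 vertices, 4 edges.
rank ∂_0 = 0, rank ∂_1 = 3 ⇒ b_0 = 4 − 0 − 3 = 1; all invariant factors of ∂_1 are 1 so no torsion. So H_0 = Z.
rank ∂_1 = 3, rank ∂_2 = 0 ⇒ b_1 = 4 − 3 − 0 = 1. So H_1 = Z.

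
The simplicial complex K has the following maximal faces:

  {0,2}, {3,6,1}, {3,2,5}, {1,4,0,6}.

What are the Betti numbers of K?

b_0 = 1, b_1 = 1, b_2 = 0, b_3 = 0.

Take the total order 0 < 1 < 2 < 3 < 4 < 5 < 6 on the vertex set. Then K (dimension 3) consists of the simplices:

  0-simplices (7): [0], [1], [2], [3], [4], [5], [6]
  1-simplices (12): [0,1], [0,2], [0,4], [0,6], [1,3], [1,4], [1,6], [2,3], [2,5], [3,5], [3,6], [4,6]
  2-simplices (6): [0,1,4], [0,1,6], [0,4,6], [1,3,6], [1,4,6], [2,3,5]
  3-simplices (1): [0,1,4,6]

so the chain groups are C_0 ≅ Z^7, C_1 ≅ Z^12, C_2 ≅ Z^6, C_3 ≅ Z^1.

The boundary map ∂_1: C_1 → C_0 maps an edge to its endpoints' difference, ∂[p,q] = q − p. For instance
  ∂[3,5] = [5] − [3].
The resulting 7×12 matrix has rank 6, and its Smith normal form has invariant factors (1,1,1,1,1,1).

∂_2: C_2 → C_1 maps a triangle to the signed sum of its edges. For instance
  ∂[0,1,6] = [1,6] − [0,6] + [0,1],
  ∂[0,4,6] = [4,6] − [0,6] + [0,4].
The resulting 12×6 matrix has rank 5, and its Smith normal form has invariant factors (1,1,1,1,1).

Boundary ∂_3: C_3 → C_2 sends each 3-simplex σ to the alternating sum Σ_i (−1)^i (σ with its i-th vertex removed). For instance
  ∂[0,1,4,6] = [1,4,6] − [0,4,6] + [0,1,6] − [0,1,4].
The 6×1 boundary matrix has rank 1 and Smith normal form diag(1).

Reading off H_k = ker ∂_k / im ∂_{k+1}:

  H_0: rank C_0 − rank ∂_1 = 7 − 6 = 1, and the invariant factors of ∂_1 are all 1, so H_0 ≅ Z.
  H_1: rank ker ∂_1 − rank ∂_2 = (12 − 6) − 5 = 1, and the invariant factors of ∂_2 are all 1, so H_1 ≅ Z.
  H_2: rank ker ∂_2 − rank ∂_3 = (6 − 5) − 1 = 0, and the invariant factors of ∂_3 are all 1, so H_2 ≅ 0.
  H_3: rank ker ∂_3 − rank ∂_4 = (1 − 1) − 0 = 0, and there is no ∂_4, so H_3 ≅ 0.

As a check, the Euler characteristic is 7 − 12 + 6 − 1 = 0, which agrees with 1 − 1 + 0 − 0 = 0.

Hence the Betti numbers are b_0 = 1, b_1 = 1, b_2 = 0, b_3 = 0.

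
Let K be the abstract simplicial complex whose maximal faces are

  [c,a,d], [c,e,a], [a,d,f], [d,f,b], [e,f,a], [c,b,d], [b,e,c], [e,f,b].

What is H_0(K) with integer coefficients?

H_0 ≅ Z.

Fix the vertex order a < b < c < d < e < f and write every simplex with vertices in increasing order. Then dim K = 2 and the simplices of K are:

  0-simplices (6): a, b, c, d, e, f
  1-simplices (12): ac, ad, ae, af, bc, bd, be, bf, cd, ce, df, ef
  2-simplices (8): acd, ace, adf, aef, bcd, bce, bdf, bef

Hence C_0 ≅ Z^6, C_1 ≅ Z^12, C_2 ≅ Z^8.

The boundary map ∂_1: C_1 → C_0 is given by ∂[p,q] = [q] − [p].
The resulting 6×12 matrix has rank 5, and its Smith normal form has invariant factors (1,1,1,1,1).

∂_2: C_2 → C_1 acts by ∂[p,q,r] = [q,r] − [p,r] + [p,q]. For instance
  ∂acd = cd − ad + ac,
  ∂bdf = df − bf + bd.
This gives a 12×8 integer matrix of rank 7; reducing to Smith normal form yields diagonal entries (1,1,1,1,1,1,1).

Reading off H_k = ker ∂_k / im ∂_{k+1}:

  H_0: rank C_0 − rank ∂_1 = 6 − 5 = 1, and the invariant factors of ∂_1 are all 1, so H_0 ≅ Z.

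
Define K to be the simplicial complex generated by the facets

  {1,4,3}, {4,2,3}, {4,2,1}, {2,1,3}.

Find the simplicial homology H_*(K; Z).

H_0 = Z,  H_1 = 0,  H_2 = Z.

We work with the vertex ordering 1 < 2 < 3 < 4. The simplices of K, each written with vertices in increasing order, are:

  0-simplices (4): [1], [2], [3], [4]
  1-simplices (6): [1,2], [1,3], [1,4], [2,3], [2,4], [3,4]
  2-simplices (4): [1,2,3], [1,2,4], [1,3,4], [2,3,4]

so the chain groups are C_0 ≅ Z^4, C_1 ≅ Z^6, C_2 ≅ Z^4.

Boundary ∂_1: C_1 → C_0 maps an edge to its endpoints' difference, ∂[p,q] = q − p.
The resulting 4×6 matrix has rank 3, and its Smith normal form has invariant factors (1,1,1).

The boundary map ∂_2: C_2 → C_1 acts by ∂[p,q,r] = [q,r] − [p,r] + [p,q]. For instance
  ∂[2,3,4] = [3,4] − [2,4] + [2,3],
  ∂[1,2,3] = [2,3] − [1,3] + [1,2].
This gives a 6×4 integer matrix of rank 3; reducing to Smith normal form yields diagonal entries (1,1,1).

Now H_k = ker ∂_k / im ∂_{k+1}, so:

  H_0: rank C_0 − rank ∂_1 = 4 − 3 = 1, and the invariant factors of ∂_1 are all 1, so H_0 ≅ Z.
  H_1: rank ker ∂_1 − rank ∂_2 = (6 − 3) − 3 = 0, and the invariant factors of ∂_2 are all 1, so H_1 ≅ 0.
  H_2: rank ker ∂_2 − rank ∂_3 = (4 − 3) − 0 = 1, and there is no ∂_3, so H_2 ≅ Z.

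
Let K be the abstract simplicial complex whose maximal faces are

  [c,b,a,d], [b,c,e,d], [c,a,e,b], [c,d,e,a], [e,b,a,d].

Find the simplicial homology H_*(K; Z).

Order the vertices as a < b < c < d < e. Listing each simplex with vertices in this order, K has dimension 3 with simplices:

  0-simplices (5): a, b, c, d, e
  1-simplices (10): ab, ac, ad, ae, bc, bd, be, cd, ce, de
  2-simplices (10): abc, abd, abe, acd, ace, ade, bcd, bce, bde, cde
  3-simplices (5): abcd, abce, abde, acde, bcde

so the chain groups are C_0 ≅ Z^5, C_1 ≅ Z^10, C_2 ≅ Z^10, C_3 ≅ Z^5.

Boundary ∂_1: C_1 → C_0 is given by ∂[p,q] = [q] − [p]. For instance
  ∂ad = d − a.
This gives a 5×10 integer matrix of rank 4; reducing to Smith normal form yields diagonal entries (1,1,1,1).

Boundary ∂_2: C_2 → C_1 maps a triangle to the signed sum of its edges. For instance
  ∂ace = ce − ae + ac,
  ∂abc = bc − ac + ab.
The resulting 10×10 matrix has rank 6, and its Smith normal form has invariant factors (1,1,1,1,1,1).

∂_3: C_3 → C_2 sends each 3-simplex σ to the alternating sum Σ_i (−1)^i (σ with its i-th vertex removed). For instance
  ∂acde = cde − ade + ace − acd,
  ∂abde = bde − ade + abe − abd.
This gives a 10×5 integer matrix of rank 4; reducing to Smith normal form yields diagonal entries (1,1,1,1).

From H_k ≅ ker(∂_k) / im(∂_{k+1}) we obtain:

  H_0: rank C_0 − rank ∂_1 = 5 − 4 = 1, and the invariant factors of ∂_1 are all 1, so H_0 = Z.
  H_1: rank ker ∂_1 − rank ∂_2 = (10 − 4) − 6 = 0, and the invariant factors of ∂_2 are all 1, so H_1 = 0.
  H_2: rank ker ∂_2 − rank ∂_3 = (10 − 6) − 4 = 0, and the invariant factors of ∂_3 are all 1, so H_2 = 0.
  H_3: rank ker ∂_3 − rank ∂_4 = (5 − 4) − 0 = 1, and there is no ∂_4, so H_3 = Z.

H_0 = Z,  H_1 = 0,  H_2 = 0,  H_3 = Z.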